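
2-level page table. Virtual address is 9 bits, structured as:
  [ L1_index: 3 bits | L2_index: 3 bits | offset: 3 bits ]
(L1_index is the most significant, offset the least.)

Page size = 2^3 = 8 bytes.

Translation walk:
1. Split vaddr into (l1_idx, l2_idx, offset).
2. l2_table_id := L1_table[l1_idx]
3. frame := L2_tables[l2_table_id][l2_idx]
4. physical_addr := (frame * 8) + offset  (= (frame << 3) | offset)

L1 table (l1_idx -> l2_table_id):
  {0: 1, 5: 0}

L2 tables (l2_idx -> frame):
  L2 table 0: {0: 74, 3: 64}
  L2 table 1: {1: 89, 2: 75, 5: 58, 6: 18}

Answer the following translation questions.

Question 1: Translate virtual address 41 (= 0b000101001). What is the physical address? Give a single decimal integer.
Answer: 465

Derivation:
vaddr = 41 = 0b000101001
Split: l1_idx=0, l2_idx=5, offset=1
L1[0] = 1
L2[1][5] = 58
paddr = 58 * 8 + 1 = 465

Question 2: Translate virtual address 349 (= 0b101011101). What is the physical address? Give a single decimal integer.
Answer: 517

Derivation:
vaddr = 349 = 0b101011101
Split: l1_idx=5, l2_idx=3, offset=5
L1[5] = 0
L2[0][3] = 64
paddr = 64 * 8 + 5 = 517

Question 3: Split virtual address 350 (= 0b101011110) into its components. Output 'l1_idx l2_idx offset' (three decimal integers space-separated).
Answer: 5 3 6

Derivation:
vaddr = 350 = 0b101011110
  top 3 bits -> l1_idx = 5
  next 3 bits -> l2_idx = 3
  bottom 3 bits -> offset = 6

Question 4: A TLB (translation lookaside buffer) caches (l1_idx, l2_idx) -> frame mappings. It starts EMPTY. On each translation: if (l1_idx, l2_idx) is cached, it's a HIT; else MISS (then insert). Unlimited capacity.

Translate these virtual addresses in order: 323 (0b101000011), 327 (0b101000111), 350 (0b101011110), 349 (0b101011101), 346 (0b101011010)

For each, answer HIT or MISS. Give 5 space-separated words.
vaddr=323: (5,0) not in TLB -> MISS, insert
vaddr=327: (5,0) in TLB -> HIT
vaddr=350: (5,3) not in TLB -> MISS, insert
vaddr=349: (5,3) in TLB -> HIT
vaddr=346: (5,3) in TLB -> HIT

Answer: MISS HIT MISS HIT HIT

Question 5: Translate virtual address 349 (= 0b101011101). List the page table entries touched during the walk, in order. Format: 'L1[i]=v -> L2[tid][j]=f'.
vaddr = 349 = 0b101011101
Split: l1_idx=5, l2_idx=3, offset=5

Answer: L1[5]=0 -> L2[0][3]=64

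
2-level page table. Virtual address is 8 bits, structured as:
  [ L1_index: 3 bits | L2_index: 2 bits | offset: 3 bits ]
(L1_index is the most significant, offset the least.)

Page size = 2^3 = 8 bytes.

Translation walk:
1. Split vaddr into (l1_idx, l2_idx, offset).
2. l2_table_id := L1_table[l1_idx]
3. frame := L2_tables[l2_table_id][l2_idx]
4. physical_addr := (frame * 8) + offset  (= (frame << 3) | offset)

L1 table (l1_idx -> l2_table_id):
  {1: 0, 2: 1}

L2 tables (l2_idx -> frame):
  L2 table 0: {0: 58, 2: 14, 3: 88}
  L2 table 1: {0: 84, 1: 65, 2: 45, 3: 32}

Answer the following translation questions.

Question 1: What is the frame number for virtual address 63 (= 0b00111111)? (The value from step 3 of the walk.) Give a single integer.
vaddr = 63: l1_idx=1, l2_idx=3
L1[1] = 0; L2[0][3] = 88

Answer: 88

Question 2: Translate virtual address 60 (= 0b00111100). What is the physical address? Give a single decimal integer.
Answer: 708

Derivation:
vaddr = 60 = 0b00111100
Split: l1_idx=1, l2_idx=3, offset=4
L1[1] = 0
L2[0][3] = 88
paddr = 88 * 8 + 4 = 708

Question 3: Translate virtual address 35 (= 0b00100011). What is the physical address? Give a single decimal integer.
vaddr = 35 = 0b00100011
Split: l1_idx=1, l2_idx=0, offset=3
L1[1] = 0
L2[0][0] = 58
paddr = 58 * 8 + 3 = 467

Answer: 467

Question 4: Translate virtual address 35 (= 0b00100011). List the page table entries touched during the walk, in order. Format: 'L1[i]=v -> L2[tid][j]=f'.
Answer: L1[1]=0 -> L2[0][0]=58

Derivation:
vaddr = 35 = 0b00100011
Split: l1_idx=1, l2_idx=0, offset=3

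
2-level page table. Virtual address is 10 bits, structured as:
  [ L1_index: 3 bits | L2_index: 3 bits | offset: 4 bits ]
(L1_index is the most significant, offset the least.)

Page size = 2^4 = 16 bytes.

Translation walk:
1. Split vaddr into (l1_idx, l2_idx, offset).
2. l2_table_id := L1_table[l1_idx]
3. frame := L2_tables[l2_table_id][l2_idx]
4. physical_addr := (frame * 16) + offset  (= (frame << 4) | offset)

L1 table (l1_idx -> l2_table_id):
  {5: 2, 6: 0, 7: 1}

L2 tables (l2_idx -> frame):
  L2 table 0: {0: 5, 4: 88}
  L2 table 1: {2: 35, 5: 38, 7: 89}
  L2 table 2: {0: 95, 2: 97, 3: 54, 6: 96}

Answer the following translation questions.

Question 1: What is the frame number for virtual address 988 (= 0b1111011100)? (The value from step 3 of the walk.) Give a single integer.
Answer: 38

Derivation:
vaddr = 988: l1_idx=7, l2_idx=5
L1[7] = 1; L2[1][5] = 38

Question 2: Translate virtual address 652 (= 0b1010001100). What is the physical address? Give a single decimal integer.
Answer: 1532

Derivation:
vaddr = 652 = 0b1010001100
Split: l1_idx=5, l2_idx=0, offset=12
L1[5] = 2
L2[2][0] = 95
paddr = 95 * 16 + 12 = 1532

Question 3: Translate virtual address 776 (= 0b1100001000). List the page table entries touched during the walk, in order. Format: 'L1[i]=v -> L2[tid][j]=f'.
Answer: L1[6]=0 -> L2[0][0]=5

Derivation:
vaddr = 776 = 0b1100001000
Split: l1_idx=6, l2_idx=0, offset=8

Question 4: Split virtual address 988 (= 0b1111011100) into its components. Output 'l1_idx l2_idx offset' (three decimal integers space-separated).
vaddr = 988 = 0b1111011100
  top 3 bits -> l1_idx = 7
  next 3 bits -> l2_idx = 5
  bottom 4 bits -> offset = 12

Answer: 7 5 12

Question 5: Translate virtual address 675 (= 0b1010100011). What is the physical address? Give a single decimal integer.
vaddr = 675 = 0b1010100011
Split: l1_idx=5, l2_idx=2, offset=3
L1[5] = 2
L2[2][2] = 97
paddr = 97 * 16 + 3 = 1555

Answer: 1555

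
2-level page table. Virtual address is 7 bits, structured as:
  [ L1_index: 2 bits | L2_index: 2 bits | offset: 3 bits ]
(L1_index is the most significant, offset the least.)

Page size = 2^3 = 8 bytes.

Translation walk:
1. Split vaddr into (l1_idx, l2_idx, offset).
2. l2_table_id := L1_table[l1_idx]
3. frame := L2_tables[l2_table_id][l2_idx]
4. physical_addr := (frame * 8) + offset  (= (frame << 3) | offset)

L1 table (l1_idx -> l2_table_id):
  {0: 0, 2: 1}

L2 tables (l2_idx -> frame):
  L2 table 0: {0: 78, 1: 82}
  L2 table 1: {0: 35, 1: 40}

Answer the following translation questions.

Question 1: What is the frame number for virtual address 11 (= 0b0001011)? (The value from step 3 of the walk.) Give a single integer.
Answer: 82

Derivation:
vaddr = 11: l1_idx=0, l2_idx=1
L1[0] = 0; L2[0][1] = 82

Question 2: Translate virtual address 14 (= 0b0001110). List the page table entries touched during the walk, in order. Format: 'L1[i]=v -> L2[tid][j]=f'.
Answer: L1[0]=0 -> L2[0][1]=82

Derivation:
vaddr = 14 = 0b0001110
Split: l1_idx=0, l2_idx=1, offset=6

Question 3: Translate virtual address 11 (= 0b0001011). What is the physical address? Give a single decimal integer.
vaddr = 11 = 0b0001011
Split: l1_idx=0, l2_idx=1, offset=3
L1[0] = 0
L2[0][1] = 82
paddr = 82 * 8 + 3 = 659

Answer: 659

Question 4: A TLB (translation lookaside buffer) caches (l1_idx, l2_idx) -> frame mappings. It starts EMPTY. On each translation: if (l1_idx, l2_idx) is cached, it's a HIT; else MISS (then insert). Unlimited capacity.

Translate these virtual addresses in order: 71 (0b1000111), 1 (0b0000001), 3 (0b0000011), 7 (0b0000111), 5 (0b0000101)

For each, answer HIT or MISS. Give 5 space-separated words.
Answer: MISS MISS HIT HIT HIT

Derivation:
vaddr=71: (2,0) not in TLB -> MISS, insert
vaddr=1: (0,0) not in TLB -> MISS, insert
vaddr=3: (0,0) in TLB -> HIT
vaddr=7: (0,0) in TLB -> HIT
vaddr=5: (0,0) in TLB -> HIT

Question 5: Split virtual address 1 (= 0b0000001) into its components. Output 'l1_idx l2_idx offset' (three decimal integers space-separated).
vaddr = 1 = 0b0000001
  top 2 bits -> l1_idx = 0
  next 2 bits -> l2_idx = 0
  bottom 3 bits -> offset = 1

Answer: 0 0 1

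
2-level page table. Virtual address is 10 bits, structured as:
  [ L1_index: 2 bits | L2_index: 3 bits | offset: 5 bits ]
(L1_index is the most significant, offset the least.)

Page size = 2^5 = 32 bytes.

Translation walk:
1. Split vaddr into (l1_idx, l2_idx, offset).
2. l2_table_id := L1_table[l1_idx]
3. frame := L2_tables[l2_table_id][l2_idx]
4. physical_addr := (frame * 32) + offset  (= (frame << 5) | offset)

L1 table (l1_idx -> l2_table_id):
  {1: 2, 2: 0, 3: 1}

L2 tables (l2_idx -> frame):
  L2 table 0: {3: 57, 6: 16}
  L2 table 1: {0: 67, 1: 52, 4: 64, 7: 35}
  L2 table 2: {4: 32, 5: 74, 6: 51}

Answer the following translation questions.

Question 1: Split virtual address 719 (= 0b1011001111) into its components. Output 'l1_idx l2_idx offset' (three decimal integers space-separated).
Answer: 2 6 15

Derivation:
vaddr = 719 = 0b1011001111
  top 2 bits -> l1_idx = 2
  next 3 bits -> l2_idx = 6
  bottom 5 bits -> offset = 15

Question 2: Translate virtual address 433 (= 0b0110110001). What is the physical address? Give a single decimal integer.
vaddr = 433 = 0b0110110001
Split: l1_idx=1, l2_idx=5, offset=17
L1[1] = 2
L2[2][5] = 74
paddr = 74 * 32 + 17 = 2385

Answer: 2385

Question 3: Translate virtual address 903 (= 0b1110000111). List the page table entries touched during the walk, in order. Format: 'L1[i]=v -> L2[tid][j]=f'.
Answer: L1[3]=1 -> L2[1][4]=64

Derivation:
vaddr = 903 = 0b1110000111
Split: l1_idx=3, l2_idx=4, offset=7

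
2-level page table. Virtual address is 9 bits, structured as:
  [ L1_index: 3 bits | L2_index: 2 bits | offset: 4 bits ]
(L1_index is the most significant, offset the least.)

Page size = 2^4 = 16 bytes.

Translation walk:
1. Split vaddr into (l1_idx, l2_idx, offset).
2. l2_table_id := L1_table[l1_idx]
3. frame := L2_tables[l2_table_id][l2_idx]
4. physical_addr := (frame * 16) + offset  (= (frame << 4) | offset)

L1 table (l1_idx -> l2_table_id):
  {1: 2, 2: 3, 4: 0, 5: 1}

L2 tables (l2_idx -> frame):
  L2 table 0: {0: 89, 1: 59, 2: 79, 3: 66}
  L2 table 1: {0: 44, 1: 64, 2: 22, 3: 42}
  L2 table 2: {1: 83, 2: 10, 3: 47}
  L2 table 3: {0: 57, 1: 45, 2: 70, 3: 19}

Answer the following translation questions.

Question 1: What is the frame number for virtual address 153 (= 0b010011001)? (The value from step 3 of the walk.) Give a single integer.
vaddr = 153: l1_idx=2, l2_idx=1
L1[2] = 3; L2[3][1] = 45

Answer: 45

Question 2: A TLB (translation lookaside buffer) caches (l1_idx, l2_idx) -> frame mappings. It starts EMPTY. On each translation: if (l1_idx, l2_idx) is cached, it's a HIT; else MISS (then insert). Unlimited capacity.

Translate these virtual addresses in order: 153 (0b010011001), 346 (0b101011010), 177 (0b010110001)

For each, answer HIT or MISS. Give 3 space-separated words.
Answer: MISS MISS MISS

Derivation:
vaddr=153: (2,1) not in TLB -> MISS, insert
vaddr=346: (5,1) not in TLB -> MISS, insert
vaddr=177: (2,3) not in TLB -> MISS, insert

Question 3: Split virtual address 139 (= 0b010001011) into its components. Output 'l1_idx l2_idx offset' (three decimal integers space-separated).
vaddr = 139 = 0b010001011
  top 3 bits -> l1_idx = 2
  next 2 bits -> l2_idx = 0
  bottom 4 bits -> offset = 11

Answer: 2 0 11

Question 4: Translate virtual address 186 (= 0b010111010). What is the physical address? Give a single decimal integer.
vaddr = 186 = 0b010111010
Split: l1_idx=2, l2_idx=3, offset=10
L1[2] = 3
L2[3][3] = 19
paddr = 19 * 16 + 10 = 314

Answer: 314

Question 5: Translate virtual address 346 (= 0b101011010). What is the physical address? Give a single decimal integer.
Answer: 1034

Derivation:
vaddr = 346 = 0b101011010
Split: l1_idx=5, l2_idx=1, offset=10
L1[5] = 1
L2[1][1] = 64
paddr = 64 * 16 + 10 = 1034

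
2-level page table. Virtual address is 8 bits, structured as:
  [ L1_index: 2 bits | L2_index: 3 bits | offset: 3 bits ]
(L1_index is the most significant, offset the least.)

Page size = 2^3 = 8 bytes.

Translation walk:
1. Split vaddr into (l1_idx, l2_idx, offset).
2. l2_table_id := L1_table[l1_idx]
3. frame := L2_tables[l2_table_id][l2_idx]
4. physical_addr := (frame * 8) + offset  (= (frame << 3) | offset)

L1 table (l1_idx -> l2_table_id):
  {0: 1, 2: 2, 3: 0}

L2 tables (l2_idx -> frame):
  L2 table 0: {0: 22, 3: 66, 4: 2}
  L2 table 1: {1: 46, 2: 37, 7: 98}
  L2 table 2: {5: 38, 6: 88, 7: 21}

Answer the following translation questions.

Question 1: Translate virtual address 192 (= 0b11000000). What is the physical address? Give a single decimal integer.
vaddr = 192 = 0b11000000
Split: l1_idx=3, l2_idx=0, offset=0
L1[3] = 0
L2[0][0] = 22
paddr = 22 * 8 + 0 = 176

Answer: 176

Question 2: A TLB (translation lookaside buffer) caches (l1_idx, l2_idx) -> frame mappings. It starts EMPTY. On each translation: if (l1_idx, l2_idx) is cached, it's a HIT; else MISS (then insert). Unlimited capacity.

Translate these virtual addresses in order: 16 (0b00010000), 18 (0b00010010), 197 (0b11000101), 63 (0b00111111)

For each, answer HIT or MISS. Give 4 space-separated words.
vaddr=16: (0,2) not in TLB -> MISS, insert
vaddr=18: (0,2) in TLB -> HIT
vaddr=197: (3,0) not in TLB -> MISS, insert
vaddr=63: (0,7) not in TLB -> MISS, insert

Answer: MISS HIT MISS MISS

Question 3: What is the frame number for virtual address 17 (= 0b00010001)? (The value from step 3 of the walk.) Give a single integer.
vaddr = 17: l1_idx=0, l2_idx=2
L1[0] = 1; L2[1][2] = 37

Answer: 37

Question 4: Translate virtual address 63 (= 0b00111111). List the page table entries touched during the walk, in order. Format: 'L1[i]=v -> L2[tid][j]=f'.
vaddr = 63 = 0b00111111
Split: l1_idx=0, l2_idx=7, offset=7

Answer: L1[0]=1 -> L2[1][7]=98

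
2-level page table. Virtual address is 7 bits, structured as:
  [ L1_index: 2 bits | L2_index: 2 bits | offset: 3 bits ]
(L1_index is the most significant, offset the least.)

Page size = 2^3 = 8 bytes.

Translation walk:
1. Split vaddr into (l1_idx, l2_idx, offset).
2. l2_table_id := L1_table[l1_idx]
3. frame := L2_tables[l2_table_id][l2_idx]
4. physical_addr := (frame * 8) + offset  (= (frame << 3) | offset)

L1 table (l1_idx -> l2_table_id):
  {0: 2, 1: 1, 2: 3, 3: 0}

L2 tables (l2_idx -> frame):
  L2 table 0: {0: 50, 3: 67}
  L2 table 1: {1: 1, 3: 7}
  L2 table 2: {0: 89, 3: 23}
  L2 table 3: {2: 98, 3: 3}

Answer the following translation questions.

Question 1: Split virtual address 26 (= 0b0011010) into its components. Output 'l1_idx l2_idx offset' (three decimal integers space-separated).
Answer: 0 3 2

Derivation:
vaddr = 26 = 0b0011010
  top 2 bits -> l1_idx = 0
  next 2 bits -> l2_idx = 3
  bottom 3 bits -> offset = 2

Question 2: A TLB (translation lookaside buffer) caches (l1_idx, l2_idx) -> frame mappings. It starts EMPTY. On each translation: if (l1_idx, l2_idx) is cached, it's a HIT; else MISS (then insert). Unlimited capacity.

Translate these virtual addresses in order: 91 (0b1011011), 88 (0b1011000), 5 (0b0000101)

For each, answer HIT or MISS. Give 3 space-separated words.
vaddr=91: (2,3) not in TLB -> MISS, insert
vaddr=88: (2,3) in TLB -> HIT
vaddr=5: (0,0) not in TLB -> MISS, insert

Answer: MISS HIT MISS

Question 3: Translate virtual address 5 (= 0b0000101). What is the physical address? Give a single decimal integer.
vaddr = 5 = 0b0000101
Split: l1_idx=0, l2_idx=0, offset=5
L1[0] = 2
L2[2][0] = 89
paddr = 89 * 8 + 5 = 717

Answer: 717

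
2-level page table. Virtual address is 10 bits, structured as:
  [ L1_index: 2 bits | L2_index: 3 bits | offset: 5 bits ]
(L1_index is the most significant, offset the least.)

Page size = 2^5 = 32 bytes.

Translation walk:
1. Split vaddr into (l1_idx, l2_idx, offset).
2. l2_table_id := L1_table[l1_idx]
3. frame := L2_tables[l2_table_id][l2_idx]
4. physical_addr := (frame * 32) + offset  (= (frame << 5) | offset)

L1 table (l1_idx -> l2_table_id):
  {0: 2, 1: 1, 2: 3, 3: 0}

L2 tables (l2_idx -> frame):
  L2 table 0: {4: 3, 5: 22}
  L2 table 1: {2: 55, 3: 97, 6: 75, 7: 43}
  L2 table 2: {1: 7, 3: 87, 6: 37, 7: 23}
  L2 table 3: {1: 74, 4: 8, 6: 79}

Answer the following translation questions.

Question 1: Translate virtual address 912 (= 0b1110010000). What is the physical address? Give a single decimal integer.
vaddr = 912 = 0b1110010000
Split: l1_idx=3, l2_idx=4, offset=16
L1[3] = 0
L2[0][4] = 3
paddr = 3 * 32 + 16 = 112

Answer: 112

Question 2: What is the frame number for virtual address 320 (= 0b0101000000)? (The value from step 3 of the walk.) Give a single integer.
vaddr = 320: l1_idx=1, l2_idx=2
L1[1] = 1; L2[1][2] = 55

Answer: 55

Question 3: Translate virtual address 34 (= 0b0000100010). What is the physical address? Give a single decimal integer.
Answer: 226

Derivation:
vaddr = 34 = 0b0000100010
Split: l1_idx=0, l2_idx=1, offset=2
L1[0] = 2
L2[2][1] = 7
paddr = 7 * 32 + 2 = 226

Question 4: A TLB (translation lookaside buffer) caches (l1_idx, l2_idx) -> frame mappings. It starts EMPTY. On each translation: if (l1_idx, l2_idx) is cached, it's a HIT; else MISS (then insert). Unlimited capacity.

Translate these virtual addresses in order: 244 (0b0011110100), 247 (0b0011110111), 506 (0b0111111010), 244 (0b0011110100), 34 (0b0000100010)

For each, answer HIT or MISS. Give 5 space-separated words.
Answer: MISS HIT MISS HIT MISS

Derivation:
vaddr=244: (0,7) not in TLB -> MISS, insert
vaddr=247: (0,7) in TLB -> HIT
vaddr=506: (1,7) not in TLB -> MISS, insert
vaddr=244: (0,7) in TLB -> HIT
vaddr=34: (0,1) not in TLB -> MISS, insert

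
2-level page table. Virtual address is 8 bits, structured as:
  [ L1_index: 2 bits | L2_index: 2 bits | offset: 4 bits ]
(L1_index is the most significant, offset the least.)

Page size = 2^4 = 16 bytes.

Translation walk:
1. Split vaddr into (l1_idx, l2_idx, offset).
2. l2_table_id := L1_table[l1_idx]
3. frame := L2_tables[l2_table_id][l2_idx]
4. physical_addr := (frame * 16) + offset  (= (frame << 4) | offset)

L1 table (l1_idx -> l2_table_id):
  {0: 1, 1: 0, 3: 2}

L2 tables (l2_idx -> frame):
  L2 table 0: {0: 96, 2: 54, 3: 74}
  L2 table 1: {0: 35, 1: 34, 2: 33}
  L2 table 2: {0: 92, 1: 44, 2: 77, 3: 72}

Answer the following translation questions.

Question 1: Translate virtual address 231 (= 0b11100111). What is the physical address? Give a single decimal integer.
vaddr = 231 = 0b11100111
Split: l1_idx=3, l2_idx=2, offset=7
L1[3] = 2
L2[2][2] = 77
paddr = 77 * 16 + 7 = 1239

Answer: 1239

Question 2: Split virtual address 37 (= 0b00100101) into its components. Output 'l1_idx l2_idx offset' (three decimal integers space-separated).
Answer: 0 2 5

Derivation:
vaddr = 37 = 0b00100101
  top 2 bits -> l1_idx = 0
  next 2 bits -> l2_idx = 2
  bottom 4 bits -> offset = 5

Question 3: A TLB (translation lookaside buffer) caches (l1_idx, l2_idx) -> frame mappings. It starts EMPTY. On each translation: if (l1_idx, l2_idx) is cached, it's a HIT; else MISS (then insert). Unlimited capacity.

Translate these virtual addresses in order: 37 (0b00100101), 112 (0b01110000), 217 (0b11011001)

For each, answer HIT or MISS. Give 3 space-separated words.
vaddr=37: (0,2) not in TLB -> MISS, insert
vaddr=112: (1,3) not in TLB -> MISS, insert
vaddr=217: (3,1) not in TLB -> MISS, insert

Answer: MISS MISS MISS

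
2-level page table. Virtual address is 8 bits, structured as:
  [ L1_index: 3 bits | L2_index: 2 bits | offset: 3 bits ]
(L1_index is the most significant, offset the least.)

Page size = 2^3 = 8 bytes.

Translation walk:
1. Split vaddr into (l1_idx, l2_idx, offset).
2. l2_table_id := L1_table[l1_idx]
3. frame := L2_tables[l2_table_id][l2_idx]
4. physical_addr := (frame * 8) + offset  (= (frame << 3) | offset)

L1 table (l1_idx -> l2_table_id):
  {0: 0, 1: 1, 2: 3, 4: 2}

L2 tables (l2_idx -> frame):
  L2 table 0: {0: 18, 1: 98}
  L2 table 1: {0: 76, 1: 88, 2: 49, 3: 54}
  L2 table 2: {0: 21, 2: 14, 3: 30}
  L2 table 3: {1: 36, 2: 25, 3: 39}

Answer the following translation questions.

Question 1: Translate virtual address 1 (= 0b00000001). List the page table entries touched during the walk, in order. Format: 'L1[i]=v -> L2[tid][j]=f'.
vaddr = 1 = 0b00000001
Split: l1_idx=0, l2_idx=0, offset=1

Answer: L1[0]=0 -> L2[0][0]=18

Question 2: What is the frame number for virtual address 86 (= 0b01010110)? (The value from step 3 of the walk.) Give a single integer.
vaddr = 86: l1_idx=2, l2_idx=2
L1[2] = 3; L2[3][2] = 25

Answer: 25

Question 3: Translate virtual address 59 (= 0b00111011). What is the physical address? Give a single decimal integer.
Answer: 435

Derivation:
vaddr = 59 = 0b00111011
Split: l1_idx=1, l2_idx=3, offset=3
L1[1] = 1
L2[1][3] = 54
paddr = 54 * 8 + 3 = 435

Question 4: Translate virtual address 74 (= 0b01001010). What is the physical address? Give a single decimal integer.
vaddr = 74 = 0b01001010
Split: l1_idx=2, l2_idx=1, offset=2
L1[2] = 3
L2[3][1] = 36
paddr = 36 * 8 + 2 = 290

Answer: 290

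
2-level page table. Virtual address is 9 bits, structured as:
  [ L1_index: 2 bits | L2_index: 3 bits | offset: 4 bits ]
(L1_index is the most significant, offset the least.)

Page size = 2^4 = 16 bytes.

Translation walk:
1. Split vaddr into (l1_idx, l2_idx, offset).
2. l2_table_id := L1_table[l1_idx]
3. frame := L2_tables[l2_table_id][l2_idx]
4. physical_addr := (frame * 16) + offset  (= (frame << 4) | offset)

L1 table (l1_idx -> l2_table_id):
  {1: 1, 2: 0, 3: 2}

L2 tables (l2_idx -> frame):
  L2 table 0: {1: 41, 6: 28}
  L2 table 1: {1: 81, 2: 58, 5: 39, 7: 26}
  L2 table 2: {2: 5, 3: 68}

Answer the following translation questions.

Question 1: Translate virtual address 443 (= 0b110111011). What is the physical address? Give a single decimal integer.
Answer: 1099

Derivation:
vaddr = 443 = 0b110111011
Split: l1_idx=3, l2_idx=3, offset=11
L1[3] = 2
L2[2][3] = 68
paddr = 68 * 16 + 11 = 1099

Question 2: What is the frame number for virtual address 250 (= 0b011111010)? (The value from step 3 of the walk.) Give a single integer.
vaddr = 250: l1_idx=1, l2_idx=7
L1[1] = 1; L2[1][7] = 26

Answer: 26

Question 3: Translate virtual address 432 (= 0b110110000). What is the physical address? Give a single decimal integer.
Answer: 1088

Derivation:
vaddr = 432 = 0b110110000
Split: l1_idx=3, l2_idx=3, offset=0
L1[3] = 2
L2[2][3] = 68
paddr = 68 * 16 + 0 = 1088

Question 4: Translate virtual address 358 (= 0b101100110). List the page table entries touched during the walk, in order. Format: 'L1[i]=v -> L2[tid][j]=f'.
vaddr = 358 = 0b101100110
Split: l1_idx=2, l2_idx=6, offset=6

Answer: L1[2]=0 -> L2[0][6]=28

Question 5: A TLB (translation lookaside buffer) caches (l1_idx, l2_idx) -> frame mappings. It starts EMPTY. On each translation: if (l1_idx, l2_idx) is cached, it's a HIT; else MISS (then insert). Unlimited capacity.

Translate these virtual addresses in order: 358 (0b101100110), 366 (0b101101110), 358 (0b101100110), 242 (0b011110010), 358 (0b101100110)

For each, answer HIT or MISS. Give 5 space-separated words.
Answer: MISS HIT HIT MISS HIT

Derivation:
vaddr=358: (2,6) not in TLB -> MISS, insert
vaddr=366: (2,6) in TLB -> HIT
vaddr=358: (2,6) in TLB -> HIT
vaddr=242: (1,7) not in TLB -> MISS, insert
vaddr=358: (2,6) in TLB -> HIT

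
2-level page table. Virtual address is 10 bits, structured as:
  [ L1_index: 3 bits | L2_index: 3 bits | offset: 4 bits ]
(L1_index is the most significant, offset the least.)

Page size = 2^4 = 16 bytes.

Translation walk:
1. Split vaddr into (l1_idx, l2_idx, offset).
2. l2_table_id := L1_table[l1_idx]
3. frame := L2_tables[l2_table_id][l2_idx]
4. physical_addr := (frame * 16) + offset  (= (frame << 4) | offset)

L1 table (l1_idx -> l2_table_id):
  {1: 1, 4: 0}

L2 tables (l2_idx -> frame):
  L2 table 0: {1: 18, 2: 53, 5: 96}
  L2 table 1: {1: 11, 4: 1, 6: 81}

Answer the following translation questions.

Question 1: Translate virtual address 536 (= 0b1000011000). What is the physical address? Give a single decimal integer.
Answer: 296

Derivation:
vaddr = 536 = 0b1000011000
Split: l1_idx=4, l2_idx=1, offset=8
L1[4] = 0
L2[0][1] = 18
paddr = 18 * 16 + 8 = 296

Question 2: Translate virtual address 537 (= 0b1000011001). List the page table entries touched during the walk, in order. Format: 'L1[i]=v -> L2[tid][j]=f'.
vaddr = 537 = 0b1000011001
Split: l1_idx=4, l2_idx=1, offset=9

Answer: L1[4]=0 -> L2[0][1]=18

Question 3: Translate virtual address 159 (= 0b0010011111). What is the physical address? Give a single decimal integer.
vaddr = 159 = 0b0010011111
Split: l1_idx=1, l2_idx=1, offset=15
L1[1] = 1
L2[1][1] = 11
paddr = 11 * 16 + 15 = 191

Answer: 191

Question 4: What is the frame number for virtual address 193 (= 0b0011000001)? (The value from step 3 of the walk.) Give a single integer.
Answer: 1

Derivation:
vaddr = 193: l1_idx=1, l2_idx=4
L1[1] = 1; L2[1][4] = 1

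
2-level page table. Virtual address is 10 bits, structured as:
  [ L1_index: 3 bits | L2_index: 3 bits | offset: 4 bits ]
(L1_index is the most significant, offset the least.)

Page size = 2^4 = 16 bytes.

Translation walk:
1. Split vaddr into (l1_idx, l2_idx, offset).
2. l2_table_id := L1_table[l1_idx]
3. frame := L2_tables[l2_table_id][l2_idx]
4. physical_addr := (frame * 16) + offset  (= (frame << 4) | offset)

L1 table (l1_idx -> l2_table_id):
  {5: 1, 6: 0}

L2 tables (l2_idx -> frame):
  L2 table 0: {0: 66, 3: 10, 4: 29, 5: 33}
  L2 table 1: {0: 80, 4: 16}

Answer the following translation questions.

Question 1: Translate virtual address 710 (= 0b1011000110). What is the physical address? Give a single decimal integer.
Answer: 262

Derivation:
vaddr = 710 = 0b1011000110
Split: l1_idx=5, l2_idx=4, offset=6
L1[5] = 1
L2[1][4] = 16
paddr = 16 * 16 + 6 = 262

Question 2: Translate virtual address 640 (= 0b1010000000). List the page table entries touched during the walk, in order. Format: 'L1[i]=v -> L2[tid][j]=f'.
Answer: L1[5]=1 -> L2[1][0]=80

Derivation:
vaddr = 640 = 0b1010000000
Split: l1_idx=5, l2_idx=0, offset=0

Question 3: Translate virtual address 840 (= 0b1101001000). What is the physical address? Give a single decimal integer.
Answer: 472

Derivation:
vaddr = 840 = 0b1101001000
Split: l1_idx=6, l2_idx=4, offset=8
L1[6] = 0
L2[0][4] = 29
paddr = 29 * 16 + 8 = 472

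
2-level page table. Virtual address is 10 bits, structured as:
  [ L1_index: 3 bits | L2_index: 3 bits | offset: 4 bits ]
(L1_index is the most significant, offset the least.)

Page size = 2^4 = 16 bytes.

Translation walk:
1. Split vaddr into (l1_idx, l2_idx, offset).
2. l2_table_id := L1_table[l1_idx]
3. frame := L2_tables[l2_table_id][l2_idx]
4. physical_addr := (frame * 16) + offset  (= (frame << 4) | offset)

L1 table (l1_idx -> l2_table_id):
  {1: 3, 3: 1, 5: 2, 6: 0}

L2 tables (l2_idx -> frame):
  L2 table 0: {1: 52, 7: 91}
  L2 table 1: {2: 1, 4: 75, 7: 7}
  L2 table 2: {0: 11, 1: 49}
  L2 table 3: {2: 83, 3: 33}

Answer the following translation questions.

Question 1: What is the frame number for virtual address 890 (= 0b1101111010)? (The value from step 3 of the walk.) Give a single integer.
vaddr = 890: l1_idx=6, l2_idx=7
L1[6] = 0; L2[0][7] = 91

Answer: 91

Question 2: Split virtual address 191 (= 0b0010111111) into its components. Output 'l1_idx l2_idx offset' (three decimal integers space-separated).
Answer: 1 3 15

Derivation:
vaddr = 191 = 0b0010111111
  top 3 bits -> l1_idx = 1
  next 3 bits -> l2_idx = 3
  bottom 4 bits -> offset = 15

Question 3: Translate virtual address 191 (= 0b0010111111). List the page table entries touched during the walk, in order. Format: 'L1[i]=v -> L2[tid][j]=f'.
Answer: L1[1]=3 -> L2[3][3]=33

Derivation:
vaddr = 191 = 0b0010111111
Split: l1_idx=1, l2_idx=3, offset=15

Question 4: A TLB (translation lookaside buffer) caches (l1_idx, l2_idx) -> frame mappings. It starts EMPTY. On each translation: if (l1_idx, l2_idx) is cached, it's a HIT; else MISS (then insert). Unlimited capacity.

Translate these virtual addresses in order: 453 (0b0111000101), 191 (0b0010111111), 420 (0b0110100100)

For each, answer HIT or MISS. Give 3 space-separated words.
Answer: MISS MISS MISS

Derivation:
vaddr=453: (3,4) not in TLB -> MISS, insert
vaddr=191: (1,3) not in TLB -> MISS, insert
vaddr=420: (3,2) not in TLB -> MISS, insert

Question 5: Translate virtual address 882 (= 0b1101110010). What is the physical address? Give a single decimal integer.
vaddr = 882 = 0b1101110010
Split: l1_idx=6, l2_idx=7, offset=2
L1[6] = 0
L2[0][7] = 91
paddr = 91 * 16 + 2 = 1458

Answer: 1458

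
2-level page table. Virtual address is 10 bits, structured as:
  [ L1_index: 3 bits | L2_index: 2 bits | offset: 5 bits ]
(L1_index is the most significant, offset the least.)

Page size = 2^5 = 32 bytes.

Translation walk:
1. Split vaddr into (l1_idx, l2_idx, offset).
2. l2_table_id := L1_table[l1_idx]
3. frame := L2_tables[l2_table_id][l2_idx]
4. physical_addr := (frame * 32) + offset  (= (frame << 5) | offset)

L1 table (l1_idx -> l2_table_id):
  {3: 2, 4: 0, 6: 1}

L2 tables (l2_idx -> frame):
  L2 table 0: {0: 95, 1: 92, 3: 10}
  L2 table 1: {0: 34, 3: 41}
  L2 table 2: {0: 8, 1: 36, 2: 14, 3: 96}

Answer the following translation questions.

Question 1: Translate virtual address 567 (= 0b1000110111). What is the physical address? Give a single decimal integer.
Answer: 2967

Derivation:
vaddr = 567 = 0b1000110111
Split: l1_idx=4, l2_idx=1, offset=23
L1[4] = 0
L2[0][1] = 92
paddr = 92 * 32 + 23 = 2967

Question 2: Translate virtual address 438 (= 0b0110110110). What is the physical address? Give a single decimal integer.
vaddr = 438 = 0b0110110110
Split: l1_idx=3, l2_idx=1, offset=22
L1[3] = 2
L2[2][1] = 36
paddr = 36 * 32 + 22 = 1174

Answer: 1174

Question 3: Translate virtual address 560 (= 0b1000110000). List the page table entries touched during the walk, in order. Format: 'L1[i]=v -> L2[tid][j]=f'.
Answer: L1[4]=0 -> L2[0][1]=92

Derivation:
vaddr = 560 = 0b1000110000
Split: l1_idx=4, l2_idx=1, offset=16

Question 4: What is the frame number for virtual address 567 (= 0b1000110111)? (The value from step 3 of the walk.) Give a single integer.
Answer: 92

Derivation:
vaddr = 567: l1_idx=4, l2_idx=1
L1[4] = 0; L2[0][1] = 92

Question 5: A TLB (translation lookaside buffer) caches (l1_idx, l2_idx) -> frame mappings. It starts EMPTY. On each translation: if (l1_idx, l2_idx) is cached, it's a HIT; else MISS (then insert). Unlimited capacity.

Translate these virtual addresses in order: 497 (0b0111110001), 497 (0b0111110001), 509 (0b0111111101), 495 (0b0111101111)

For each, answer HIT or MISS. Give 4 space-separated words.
vaddr=497: (3,3) not in TLB -> MISS, insert
vaddr=497: (3,3) in TLB -> HIT
vaddr=509: (3,3) in TLB -> HIT
vaddr=495: (3,3) in TLB -> HIT

Answer: MISS HIT HIT HIT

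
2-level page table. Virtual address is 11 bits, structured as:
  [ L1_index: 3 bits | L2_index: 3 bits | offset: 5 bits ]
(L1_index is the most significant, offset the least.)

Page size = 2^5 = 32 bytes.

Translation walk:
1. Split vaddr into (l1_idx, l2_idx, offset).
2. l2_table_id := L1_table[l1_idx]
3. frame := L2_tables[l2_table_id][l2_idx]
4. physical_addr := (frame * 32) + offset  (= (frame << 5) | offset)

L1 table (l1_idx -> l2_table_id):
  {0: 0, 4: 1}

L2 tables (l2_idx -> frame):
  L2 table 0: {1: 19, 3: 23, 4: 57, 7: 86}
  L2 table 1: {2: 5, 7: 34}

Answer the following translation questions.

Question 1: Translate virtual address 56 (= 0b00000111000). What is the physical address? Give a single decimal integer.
Answer: 632

Derivation:
vaddr = 56 = 0b00000111000
Split: l1_idx=0, l2_idx=1, offset=24
L1[0] = 0
L2[0][1] = 19
paddr = 19 * 32 + 24 = 632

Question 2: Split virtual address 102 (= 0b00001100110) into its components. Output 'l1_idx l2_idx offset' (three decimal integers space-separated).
Answer: 0 3 6

Derivation:
vaddr = 102 = 0b00001100110
  top 3 bits -> l1_idx = 0
  next 3 bits -> l2_idx = 3
  bottom 5 bits -> offset = 6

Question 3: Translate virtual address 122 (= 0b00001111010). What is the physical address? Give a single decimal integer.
vaddr = 122 = 0b00001111010
Split: l1_idx=0, l2_idx=3, offset=26
L1[0] = 0
L2[0][3] = 23
paddr = 23 * 32 + 26 = 762

Answer: 762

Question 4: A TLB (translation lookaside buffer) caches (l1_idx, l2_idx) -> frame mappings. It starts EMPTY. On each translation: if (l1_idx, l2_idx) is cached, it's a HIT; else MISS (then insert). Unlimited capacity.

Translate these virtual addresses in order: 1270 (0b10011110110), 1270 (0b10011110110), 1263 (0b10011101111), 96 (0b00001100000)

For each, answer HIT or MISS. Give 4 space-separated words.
Answer: MISS HIT HIT MISS

Derivation:
vaddr=1270: (4,7) not in TLB -> MISS, insert
vaddr=1270: (4,7) in TLB -> HIT
vaddr=1263: (4,7) in TLB -> HIT
vaddr=96: (0,3) not in TLB -> MISS, insert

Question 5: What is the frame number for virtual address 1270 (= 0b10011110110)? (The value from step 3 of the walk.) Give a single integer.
vaddr = 1270: l1_idx=4, l2_idx=7
L1[4] = 1; L2[1][7] = 34

Answer: 34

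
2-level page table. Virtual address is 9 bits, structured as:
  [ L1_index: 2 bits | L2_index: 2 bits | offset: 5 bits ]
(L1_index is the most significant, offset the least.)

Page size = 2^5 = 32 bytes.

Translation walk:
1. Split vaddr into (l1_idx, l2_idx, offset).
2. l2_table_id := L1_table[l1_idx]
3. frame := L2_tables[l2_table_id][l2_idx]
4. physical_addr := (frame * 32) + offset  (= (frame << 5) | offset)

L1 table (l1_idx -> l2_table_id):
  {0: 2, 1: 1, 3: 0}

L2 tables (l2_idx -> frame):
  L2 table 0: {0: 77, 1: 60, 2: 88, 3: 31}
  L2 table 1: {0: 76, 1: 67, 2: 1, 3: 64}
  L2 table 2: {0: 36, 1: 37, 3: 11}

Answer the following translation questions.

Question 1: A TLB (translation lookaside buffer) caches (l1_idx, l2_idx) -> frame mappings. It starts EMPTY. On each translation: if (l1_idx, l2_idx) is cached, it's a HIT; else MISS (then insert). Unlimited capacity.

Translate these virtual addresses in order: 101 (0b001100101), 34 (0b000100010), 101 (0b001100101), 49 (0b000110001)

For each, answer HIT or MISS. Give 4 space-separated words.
Answer: MISS MISS HIT HIT

Derivation:
vaddr=101: (0,3) not in TLB -> MISS, insert
vaddr=34: (0,1) not in TLB -> MISS, insert
vaddr=101: (0,3) in TLB -> HIT
vaddr=49: (0,1) in TLB -> HIT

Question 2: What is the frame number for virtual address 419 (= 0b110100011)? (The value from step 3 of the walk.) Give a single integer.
Answer: 60

Derivation:
vaddr = 419: l1_idx=3, l2_idx=1
L1[3] = 0; L2[0][1] = 60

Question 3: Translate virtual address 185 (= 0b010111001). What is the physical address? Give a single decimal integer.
vaddr = 185 = 0b010111001
Split: l1_idx=1, l2_idx=1, offset=25
L1[1] = 1
L2[1][1] = 67
paddr = 67 * 32 + 25 = 2169

Answer: 2169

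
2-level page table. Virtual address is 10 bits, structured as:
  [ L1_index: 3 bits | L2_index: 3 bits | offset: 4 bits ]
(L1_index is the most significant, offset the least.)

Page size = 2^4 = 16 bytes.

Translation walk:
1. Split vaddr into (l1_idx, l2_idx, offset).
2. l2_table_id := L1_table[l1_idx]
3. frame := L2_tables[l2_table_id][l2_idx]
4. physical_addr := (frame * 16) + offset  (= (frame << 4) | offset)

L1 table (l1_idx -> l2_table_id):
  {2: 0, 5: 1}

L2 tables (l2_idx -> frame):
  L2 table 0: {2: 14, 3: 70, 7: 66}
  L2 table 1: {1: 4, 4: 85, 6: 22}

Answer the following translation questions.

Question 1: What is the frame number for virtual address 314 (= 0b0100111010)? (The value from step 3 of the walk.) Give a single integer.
Answer: 70

Derivation:
vaddr = 314: l1_idx=2, l2_idx=3
L1[2] = 0; L2[0][3] = 70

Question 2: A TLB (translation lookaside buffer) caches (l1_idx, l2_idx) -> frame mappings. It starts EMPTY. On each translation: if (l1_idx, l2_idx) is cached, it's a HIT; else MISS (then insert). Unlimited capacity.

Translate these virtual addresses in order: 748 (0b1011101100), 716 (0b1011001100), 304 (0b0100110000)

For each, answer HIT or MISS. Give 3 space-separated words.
vaddr=748: (5,6) not in TLB -> MISS, insert
vaddr=716: (5,4) not in TLB -> MISS, insert
vaddr=304: (2,3) not in TLB -> MISS, insert

Answer: MISS MISS MISS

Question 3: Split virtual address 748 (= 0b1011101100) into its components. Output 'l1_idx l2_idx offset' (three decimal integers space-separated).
vaddr = 748 = 0b1011101100
  top 3 bits -> l1_idx = 5
  next 3 bits -> l2_idx = 6
  bottom 4 bits -> offset = 12

Answer: 5 6 12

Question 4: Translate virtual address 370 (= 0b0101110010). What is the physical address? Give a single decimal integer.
Answer: 1058

Derivation:
vaddr = 370 = 0b0101110010
Split: l1_idx=2, l2_idx=7, offset=2
L1[2] = 0
L2[0][7] = 66
paddr = 66 * 16 + 2 = 1058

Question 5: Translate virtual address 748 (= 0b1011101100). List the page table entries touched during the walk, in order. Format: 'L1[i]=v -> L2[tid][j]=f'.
vaddr = 748 = 0b1011101100
Split: l1_idx=5, l2_idx=6, offset=12

Answer: L1[5]=1 -> L2[1][6]=22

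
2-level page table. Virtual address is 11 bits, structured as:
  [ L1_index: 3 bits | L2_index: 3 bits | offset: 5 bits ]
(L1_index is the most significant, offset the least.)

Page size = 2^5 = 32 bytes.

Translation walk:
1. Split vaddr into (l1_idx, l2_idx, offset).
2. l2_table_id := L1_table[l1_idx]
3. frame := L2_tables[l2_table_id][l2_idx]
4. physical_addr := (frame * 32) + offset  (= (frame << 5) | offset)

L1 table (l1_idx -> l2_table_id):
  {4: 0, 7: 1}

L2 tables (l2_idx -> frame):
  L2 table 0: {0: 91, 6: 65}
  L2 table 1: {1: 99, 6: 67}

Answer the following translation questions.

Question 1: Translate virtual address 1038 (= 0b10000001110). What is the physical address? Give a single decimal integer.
vaddr = 1038 = 0b10000001110
Split: l1_idx=4, l2_idx=0, offset=14
L1[4] = 0
L2[0][0] = 91
paddr = 91 * 32 + 14 = 2926

Answer: 2926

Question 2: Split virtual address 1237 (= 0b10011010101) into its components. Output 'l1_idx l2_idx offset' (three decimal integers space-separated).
vaddr = 1237 = 0b10011010101
  top 3 bits -> l1_idx = 4
  next 3 bits -> l2_idx = 6
  bottom 5 bits -> offset = 21

Answer: 4 6 21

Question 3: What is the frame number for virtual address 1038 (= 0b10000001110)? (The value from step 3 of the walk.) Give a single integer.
Answer: 91

Derivation:
vaddr = 1038: l1_idx=4, l2_idx=0
L1[4] = 0; L2[0][0] = 91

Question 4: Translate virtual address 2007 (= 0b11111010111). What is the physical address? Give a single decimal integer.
Answer: 2167

Derivation:
vaddr = 2007 = 0b11111010111
Split: l1_idx=7, l2_idx=6, offset=23
L1[7] = 1
L2[1][6] = 67
paddr = 67 * 32 + 23 = 2167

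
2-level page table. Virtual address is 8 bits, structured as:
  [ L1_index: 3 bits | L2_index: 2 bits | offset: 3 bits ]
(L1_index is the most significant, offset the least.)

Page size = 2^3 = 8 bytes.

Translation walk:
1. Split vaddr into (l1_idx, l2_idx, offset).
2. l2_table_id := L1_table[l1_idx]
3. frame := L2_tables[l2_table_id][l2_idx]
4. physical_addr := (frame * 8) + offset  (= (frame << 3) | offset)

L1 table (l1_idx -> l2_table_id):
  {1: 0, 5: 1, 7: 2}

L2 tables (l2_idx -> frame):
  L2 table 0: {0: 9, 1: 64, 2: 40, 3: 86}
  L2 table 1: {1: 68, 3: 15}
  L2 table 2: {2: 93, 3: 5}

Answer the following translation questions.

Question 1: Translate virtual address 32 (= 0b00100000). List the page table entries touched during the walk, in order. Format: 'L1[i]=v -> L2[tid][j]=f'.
Answer: L1[1]=0 -> L2[0][0]=9

Derivation:
vaddr = 32 = 0b00100000
Split: l1_idx=1, l2_idx=0, offset=0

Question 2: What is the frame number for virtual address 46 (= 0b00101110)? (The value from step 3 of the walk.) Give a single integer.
vaddr = 46: l1_idx=1, l2_idx=1
L1[1] = 0; L2[0][1] = 64

Answer: 64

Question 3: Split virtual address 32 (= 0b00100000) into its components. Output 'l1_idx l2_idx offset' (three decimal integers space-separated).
Answer: 1 0 0

Derivation:
vaddr = 32 = 0b00100000
  top 3 bits -> l1_idx = 1
  next 2 bits -> l2_idx = 0
  bottom 3 bits -> offset = 0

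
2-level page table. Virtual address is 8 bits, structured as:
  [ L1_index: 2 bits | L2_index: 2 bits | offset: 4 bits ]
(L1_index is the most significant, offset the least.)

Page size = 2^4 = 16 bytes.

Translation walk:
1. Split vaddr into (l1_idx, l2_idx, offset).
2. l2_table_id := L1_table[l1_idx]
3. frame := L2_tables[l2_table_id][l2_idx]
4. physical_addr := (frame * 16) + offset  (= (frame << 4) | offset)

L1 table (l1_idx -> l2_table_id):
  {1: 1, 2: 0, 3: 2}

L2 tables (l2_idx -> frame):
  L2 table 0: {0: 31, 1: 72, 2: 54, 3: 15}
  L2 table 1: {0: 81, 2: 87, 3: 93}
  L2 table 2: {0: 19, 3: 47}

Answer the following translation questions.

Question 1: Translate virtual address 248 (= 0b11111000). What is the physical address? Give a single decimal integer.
Answer: 760

Derivation:
vaddr = 248 = 0b11111000
Split: l1_idx=3, l2_idx=3, offset=8
L1[3] = 2
L2[2][3] = 47
paddr = 47 * 16 + 8 = 760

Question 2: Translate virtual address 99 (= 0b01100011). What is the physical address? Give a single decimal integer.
vaddr = 99 = 0b01100011
Split: l1_idx=1, l2_idx=2, offset=3
L1[1] = 1
L2[1][2] = 87
paddr = 87 * 16 + 3 = 1395

Answer: 1395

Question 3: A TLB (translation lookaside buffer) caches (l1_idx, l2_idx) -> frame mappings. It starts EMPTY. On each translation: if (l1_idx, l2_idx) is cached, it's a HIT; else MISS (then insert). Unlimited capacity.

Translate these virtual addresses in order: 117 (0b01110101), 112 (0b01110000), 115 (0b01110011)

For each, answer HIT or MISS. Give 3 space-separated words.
Answer: MISS HIT HIT

Derivation:
vaddr=117: (1,3) not in TLB -> MISS, insert
vaddr=112: (1,3) in TLB -> HIT
vaddr=115: (1,3) in TLB -> HIT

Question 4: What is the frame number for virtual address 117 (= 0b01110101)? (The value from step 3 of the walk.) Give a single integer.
vaddr = 117: l1_idx=1, l2_idx=3
L1[1] = 1; L2[1][3] = 93

Answer: 93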